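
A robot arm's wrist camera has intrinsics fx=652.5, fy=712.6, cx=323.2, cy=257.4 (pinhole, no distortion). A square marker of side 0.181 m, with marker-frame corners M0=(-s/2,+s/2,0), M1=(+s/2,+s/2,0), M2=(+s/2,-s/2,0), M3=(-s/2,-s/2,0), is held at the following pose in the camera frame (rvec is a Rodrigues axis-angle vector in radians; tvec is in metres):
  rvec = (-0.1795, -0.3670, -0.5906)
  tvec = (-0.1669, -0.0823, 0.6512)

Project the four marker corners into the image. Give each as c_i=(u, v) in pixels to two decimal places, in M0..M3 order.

Intrinsics K: fx=652.5, fy=712.6, cx=323.2, cy=257.4
Marker side s = 0.181 m; corners in marker frame (Z=0):
  M0 = (-0.0905, +0.0905, 0)
  M1 = (+0.0905, +0.0905, 0)
  M2 = (+0.0905, -0.0905, 0)
  M3 = (-0.0905, -0.0905, 0)
rvec = (-0.1795, -0.3670, -0.5906), |rvec| = θ = 0.71813 rad = 41.146°
Rodrigues: sinθ=0.65798, 1−cosθ=0.24697; R = I + sinθ·[k]× + (1−cosθ)·[k]×²:
    [+0.76846 +0.57268 -0.28549]
    [-0.50958 +0.81753 +0.26826]
    [+0.38703 -0.06067 +0.92007]
t = (-0.1669, -0.0823, 0.6512) m
M0: Pc = R·M0+t = (-0.18462, +0.03780, +0.61068); u = 652.5·(-0.18462)/0.61068 + 323.2 = 125.9395, v = 712.6·(+0.03780)/0.61068 + 257.4 = 301.5131
M1: Pc = R·M1+t = (-0.04553, -0.05443, +0.68074); u = 652.5·(-0.04553)/0.68074 + 323.2 = 279.5615, v = 712.6·(-0.05443)/0.68074 + 257.4 = 200.4218
M2: Pc = R·M2+t = (-0.14918, -0.20240, +0.69172); u = 652.5·(-0.14918)/0.69172 + 323.2 = 182.4765, v = 712.6·(-0.20240)/0.69172 + 257.4 = 48.8852
M3: Pc = R·M3+t = (-0.28827, -0.11017, +0.62166); u = 652.5·(-0.28827)/0.62166 + 323.2 = 20.6281, v = 712.6·(-0.11017)/0.62166 + 257.4 = 131.1151

c0=(125.94, 301.51) c1=(279.56, 200.42) c2=(182.48, 48.89) c3=(20.63, 131.12)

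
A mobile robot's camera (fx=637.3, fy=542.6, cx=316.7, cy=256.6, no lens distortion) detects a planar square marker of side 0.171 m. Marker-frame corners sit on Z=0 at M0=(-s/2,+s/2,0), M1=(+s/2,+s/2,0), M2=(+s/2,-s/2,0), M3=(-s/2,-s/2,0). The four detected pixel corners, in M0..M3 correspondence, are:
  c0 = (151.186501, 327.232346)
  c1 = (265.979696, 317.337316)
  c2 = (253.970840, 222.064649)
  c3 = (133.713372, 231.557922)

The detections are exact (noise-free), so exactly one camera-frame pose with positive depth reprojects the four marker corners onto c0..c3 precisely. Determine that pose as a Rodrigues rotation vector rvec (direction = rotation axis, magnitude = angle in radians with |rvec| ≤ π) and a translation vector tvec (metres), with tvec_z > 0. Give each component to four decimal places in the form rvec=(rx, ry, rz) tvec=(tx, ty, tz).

rvec=(0.2473, -0.0597, -0.0894) tvec=(-0.1680, 0.0326, 0.9305)

Intrinsics K: fx=637.3, fy=542.6, cx=316.7, cy=256.6
Marker side s = 0.171 m; corners in marker frame (Z=0):
  M0 = (-0.0855, +0.0855, 0)
  M1 = (+0.0855, +0.0855, 0)
  M2 = (+0.0855, -0.0855, 0)
  M3 = (-0.0855, -0.0855, 0)
Detected image corners:
  c0 = (151.186501, 327.232346) px
  c1 = (265.979696, 317.337316) px
  c2 = (253.970840, 222.064649) px
  c3 = (133.713372, 231.557922) px
Planar DLT: solve 8×8 A·h = b for H (H[2,2]=1):
  H  [+697.29448 +139.54210 +201.63892]
  H  [-42.56202 +631.19300 +275.61004]
  H  [+0.05156 +0.26543 +1.00000]
B = K⁻¹H; ‖b₁‖=1.074690, ‖b₂‖=1.074690; λ = 2/(‖b₁‖+‖b₂‖) = 0.930501, sign → tz>0 ⇒ λ=+0.930501
r₁ = λ·B[:,0] = (+0.99426,-0.09568,+0.04798); r₂ = λ·B[:,1] = (+0.08101,+0.96563,+0.24698)
r₃ = r₁×r₂ = (-0.06996,-0.24168,+0.96783); SVD([r₁ r₂ r₃]) → R = UVᵀ:
  R  [+0.99426 +0.08101 -0.06996]
  R  [-0.09568 +0.96563 -0.24168]
  R  [+0.04798 +0.24698 +0.96783]
t = (-0.16800, +0.03260, +0.93050) m
tr R = 2.927715; θ = arccos((tr R − 1)/2) = 0.269675 rad = 15.451°
axis k = ((R−Rᵀ)₃₂, (R−Rᵀ)₁₃, (R−Rᵀ)₂₁) / (2 sinθ) = (+0.917094, -0.221333, -0.331589)
rvec = θ·k = (+0.247317, -0.059688, -0.089421)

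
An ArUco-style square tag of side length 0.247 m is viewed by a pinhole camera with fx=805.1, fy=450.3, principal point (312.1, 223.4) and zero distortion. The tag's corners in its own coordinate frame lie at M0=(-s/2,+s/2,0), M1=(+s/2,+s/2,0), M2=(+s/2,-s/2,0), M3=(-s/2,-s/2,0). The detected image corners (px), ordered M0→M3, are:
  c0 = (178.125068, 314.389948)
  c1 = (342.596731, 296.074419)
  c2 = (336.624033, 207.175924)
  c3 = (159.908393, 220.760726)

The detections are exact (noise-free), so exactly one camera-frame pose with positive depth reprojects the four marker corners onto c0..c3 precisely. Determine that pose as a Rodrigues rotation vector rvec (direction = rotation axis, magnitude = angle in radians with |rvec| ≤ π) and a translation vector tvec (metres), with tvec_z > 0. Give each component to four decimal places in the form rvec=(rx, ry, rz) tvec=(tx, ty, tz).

rvec=(0.3027, -0.3153, -0.0956) tvec=(-0.0770, 0.0940, 1.1291)

Intrinsics K: fx=805.1, fy=450.3, cx=312.1, cy=223.4
Marker side s = 0.247 m; corners in marker frame (Z=0):
  M0 = (-0.1235, +0.1235, 0)
  M1 = (+0.1235, +0.1235, 0)
  M2 = (+0.1235, -0.1235, 0)
  M3 = (-0.1235, -0.1235, 0)
Detected image corners:
  c0 = (178.125068, 314.389948) px
  c1 = (342.596731, 296.074419) px
  c2 = (336.624033, 207.175924) px
  c3 = (159.908393, 220.760726) px
Planar DLT: solve 8×8 A·h = b for H (H[2,2]=1):
  H  [+755.30336 +117.43421 +257.22902]
  H  [+1.93783 +439.88046 +260.88138]
  H  [+0.25746 +0.27232 +1.00000]
B = K⁻¹H; ‖b₁‖=0.885629, ‖b₂‖=0.885629; λ = 2/(‖b₁‖+‖b₂‖) = 1.129141, sign → tz>0 ⇒ λ=+1.129141
r₁ = λ·B[:,0] = (+0.94661,-0.13936,+0.29070); r₂ = λ·B[:,1] = (+0.04550,+0.95046,+0.30749)
r₃ = r₁×r₂ = (-0.31916,-0.27785,+0.90606); SVD([r₁ r₂ r₃]) → R = UVᵀ:
  R  [+0.94661 +0.04550 -0.31916]
  R  [-0.13936 +0.95046 -0.27785]
  R  [+0.29070 +0.30749 +0.90606]
t = (-0.07696, +0.09399, +1.12914) m
tr R = 2.803128; θ = arccos((tr R − 1)/2) = 0.447425 rad = 25.636°
axis k = ((R−Rᵀ)₃₂, (R−Rᵀ)₁₃, (R−Rᵀ)₂₁) / (2 sinθ) = (+0.676469, -0.704802, -0.213641)
rvec = θ·k = (+0.302669, -0.315346, -0.095588)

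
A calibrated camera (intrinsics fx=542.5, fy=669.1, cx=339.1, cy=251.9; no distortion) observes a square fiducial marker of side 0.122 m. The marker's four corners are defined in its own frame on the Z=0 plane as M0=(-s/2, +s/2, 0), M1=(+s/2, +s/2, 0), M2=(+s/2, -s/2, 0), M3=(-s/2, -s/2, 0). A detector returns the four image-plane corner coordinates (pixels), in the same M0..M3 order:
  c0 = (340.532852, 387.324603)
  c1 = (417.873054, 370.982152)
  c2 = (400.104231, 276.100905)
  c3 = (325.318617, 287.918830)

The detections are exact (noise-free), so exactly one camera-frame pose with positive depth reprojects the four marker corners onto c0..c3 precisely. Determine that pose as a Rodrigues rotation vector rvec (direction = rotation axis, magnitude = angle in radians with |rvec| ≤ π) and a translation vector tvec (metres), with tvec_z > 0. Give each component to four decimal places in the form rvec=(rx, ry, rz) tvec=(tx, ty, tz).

Intrinsics K: fx=542.5, fy=669.1, cx=339.1, cy=251.9
Marker side s = 0.122 m; corners in marker frame (Z=0):
  M0 = (-0.0610, +0.0610, 0)
  M1 = (+0.0610, +0.0610, 0)
  M2 = (+0.0610, -0.0610, 0)
  M3 = (-0.0610, -0.0610, 0)
Detected image corners:
  c0 = (340.532852, 387.324603) px
  c1 = (417.873054, 370.982152) px
  c2 = (400.104231, 276.100905) px
  c3 = (325.318617, 287.918830) px
Planar DLT: solve 8×8 A·h = b for H (H[2,2]=1):
  H  [+746.19889 +6.60967 +371.55151]
  H  [-5.44709 +681.12134 +329.41071]
  H  [+0.33145 -0.34715 +1.00000]
B = K⁻¹H; ‖b₁‖=1.221662, ‖b₂‖=1.221662; λ = 2/(‖b₁‖+‖b₂‖) = 0.818557, sign → tz>0 ⇒ λ=+0.818557
r₁ = λ·B[:,0] = (+0.95632,-0.10881,+0.27131); r₂ = λ·B[:,1] = (+0.18759,+0.94024,-0.28416)
r₃ = r₁×r₂ = (-0.22418,+0.32265,+0.91959); SVD([r₁ r₂ r₃]) → R = UVᵀ:
  R  [+0.95632 +0.18759 -0.22418]
  R  [-0.10881 +0.94024 +0.32265]
  R  [+0.27131 -0.28416 +0.91959]
t = (+0.04896, +0.09482, +0.81856) m
tr R = 2.816153; θ = arccos((tr R − 1)/2) = 0.432128 rad = 24.759°
axis k = ((R−Rᵀ)₃₂, (R−Rᵀ)₁₃, (R−Rᵀ)₂₁) / (2 sinθ) = (-0.724459, -0.591556, -0.353866)
rvec = θ·k = (-0.313059, -0.255628, -0.152915)

rvec=(-0.3131, -0.2556, -0.1529) tvec=(0.0490, 0.0948, 0.8186)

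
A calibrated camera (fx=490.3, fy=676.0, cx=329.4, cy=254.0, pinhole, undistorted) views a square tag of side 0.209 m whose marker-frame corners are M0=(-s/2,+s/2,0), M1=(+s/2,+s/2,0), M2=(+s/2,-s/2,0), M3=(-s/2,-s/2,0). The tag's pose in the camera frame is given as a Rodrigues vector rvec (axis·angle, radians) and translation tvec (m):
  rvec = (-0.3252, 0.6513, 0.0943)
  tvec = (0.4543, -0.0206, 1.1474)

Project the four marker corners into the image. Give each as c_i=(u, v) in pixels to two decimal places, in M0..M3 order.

c0=(475.22, 299.57) c1=(569.76, 303.04) c2=(574.94, 180.45) c3=(484.13, 189.73)

Intrinsics K: fx=490.3, fy=676.0, cx=329.4, cy=254.0
Marker side s = 0.209 m; corners in marker frame (Z=0):
  M0 = (-0.1045, +0.1045, 0)
  M1 = (+0.1045, +0.1045, 0)
  M2 = (+0.1045, -0.1045, 0)
  M3 = (-0.1045, -0.1045, 0)
rvec = (-0.3252, 0.6513, 0.0943), |rvec| = θ = 0.73406 rad = 42.058°
Rodrigues: sinθ=0.66989, 1−cosθ=0.25754; R = I + sinθ·[k]× + (1−cosθ)·[k]×²:
    [+0.79301 -0.18729 +0.57971]
    [-0.01517 +0.94520 +0.32613]
    [-0.60902 -0.26742 +0.74671]
t = (0.4543, -0.0206, 1.1474) m
M0: Pc = R·M0+t = (+0.35186, +0.07976, +1.18310); u = 490.3·(+0.35186)/1.18310 + 329.4 = 475.2177, v = 676.0·(+0.07976)/1.18310 + 254.0 = 299.5731
M1: Pc = R·M1+t = (+0.51760, +0.07659, +1.05581); u = 490.3·(+0.51760)/1.05581 + 329.4 = 569.7631, v = 676.0·(+0.07659)/1.05581 + 254.0 = 303.0368
M2: Pc = R·M2+t = (+0.55674, -0.12096, +1.11170); u = 490.3·(+0.55674)/1.11170 + 329.4 = 574.9424, v = 676.0·(-0.12096)/1.11170 + 254.0 = 180.4473
M3: Pc = R·M3+t = (+0.39100, -0.11779, +1.23899); u = 490.3·(+0.39100)/1.23899 + 329.4 = 484.1298, v = 676.0·(-0.11779)/1.23899 + 254.0 = 189.7340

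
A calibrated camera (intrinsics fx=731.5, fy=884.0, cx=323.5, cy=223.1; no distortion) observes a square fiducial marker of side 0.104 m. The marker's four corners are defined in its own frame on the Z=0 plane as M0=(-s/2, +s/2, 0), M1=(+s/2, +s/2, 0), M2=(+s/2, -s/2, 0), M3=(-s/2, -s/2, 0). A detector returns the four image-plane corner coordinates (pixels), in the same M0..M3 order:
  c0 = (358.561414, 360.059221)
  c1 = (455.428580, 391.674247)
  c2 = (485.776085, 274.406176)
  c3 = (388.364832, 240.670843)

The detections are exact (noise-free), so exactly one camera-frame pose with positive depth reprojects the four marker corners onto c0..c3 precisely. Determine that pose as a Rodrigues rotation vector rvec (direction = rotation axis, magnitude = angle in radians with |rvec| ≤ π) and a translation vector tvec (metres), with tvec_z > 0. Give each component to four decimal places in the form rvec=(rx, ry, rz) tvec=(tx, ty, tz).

Intrinsics K: fx=731.5, fy=884.0, cx=323.5, cy=223.1
Marker side s = 0.104 m; corners in marker frame (Z=0):
  M0 = (-0.0520, +0.0520, 0)
  M1 = (+0.0520, +0.0520, 0)
  M2 = (+0.0520, -0.0520, 0)
  M3 = (-0.0520, -0.0520, 0)
Detected image corners:
  c0 = (358.561414, 360.059221) px
  c1 = (455.428580, 391.674247) px
  c2 = (485.776085, 274.406176) px
  c3 = (388.364832, 240.670843) px
Planar DLT: solve 8×8 A·h = b for H (H[2,2]=1):
  H  [+995.22296 -247.52756 +422.32178]
  H  [+360.06205 +1168.97157 +317.12966]
  H  [+0.14503 +0.09876 +1.00000]
B = K⁻¹H; ‖b₁‖=1.356126, ‖b₂‖=1.356126; λ = 2/(‖b₁‖+‖b₂‖) = 0.737395, sign → tz>0 ⇒ λ=+0.737395
r₁ = λ·B[:,0] = (+0.95595,+0.27336,+0.10694); r₂ = λ·B[:,1] = (-0.28173,+0.95673,+0.07282)
r₃ = r₁×r₂ = (-0.08241,-0.09974,+0.99159); SVD([r₁ r₂ r₃]) → R = UVᵀ:
  R  [+0.95595 -0.28173 -0.08241]
  R  [+0.27336 +0.95673 -0.09974]
  R  [+0.10694 +0.07282 +0.99159]
t = (+0.09962, +0.07844, +0.73739) m
tr R = 2.904271; θ = arccos((tr R − 1)/2) = 0.310649 rad = 17.799°
axis k = ((R−Rᵀ)₃₂, (R−Rᵀ)₁₃, (R−Rᵀ)₂₁) / (2 sinθ) = (+0.282272, -0.309718, +0.907963)
rvec = θ·k = (+0.087688, -0.096214, +0.282058)

rvec=(0.0877, -0.0962, 0.2821) tvec=(0.0996, 0.0784, 0.7374)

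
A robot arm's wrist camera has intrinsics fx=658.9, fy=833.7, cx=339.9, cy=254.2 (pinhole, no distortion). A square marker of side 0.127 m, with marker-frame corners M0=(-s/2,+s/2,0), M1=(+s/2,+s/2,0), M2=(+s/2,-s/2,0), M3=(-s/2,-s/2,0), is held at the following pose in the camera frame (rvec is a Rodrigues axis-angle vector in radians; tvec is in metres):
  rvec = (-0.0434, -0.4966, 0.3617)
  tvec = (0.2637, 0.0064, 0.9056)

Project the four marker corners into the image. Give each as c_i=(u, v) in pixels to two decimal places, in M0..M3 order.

c0=(484.77, 296.07) c1=(549.47, 333.40) c2=(575.05, 226.95) c3=(513.22, 183.31)

Intrinsics K: fx=658.9, fy=833.7, cx=339.9, cy=254.2
Marker side s = 0.127 m; corners in marker frame (Z=0):
  M0 = (-0.0635, +0.0635, 0)
  M1 = (+0.0635, +0.0635, 0)
  M2 = (+0.0635, -0.0635, 0)
  M3 = (-0.0635, -0.0635, 0)
rvec = (-0.0434, -0.4966, 0.3617), |rvec| = θ = 0.61589 rad = 35.288°
Rodrigues: sinθ=0.57769, 1−cosθ=0.18374; R = I + sinθ·[k]× + (1−cosθ)·[k]×²:
    [+0.81717 -0.32882 -0.47340]
    [+0.34970 +0.93572 -0.04630]
    [+0.45819 -0.12771 +0.87963]
t = (0.2637, 0.0064, 0.9056) m
M0: Pc = R·M0+t = (+0.19093, +0.04361, +0.86839); u = 658.9·(+0.19093)/0.86839 + 339.9 = 484.7688, v = 833.7·(+0.04361)/0.86839 + 254.2 = 296.0694
M1: Pc = R·M1+t = (+0.29471, +0.08802, +0.92659); u = 658.9·(+0.29471)/0.92659 + 339.9 = 549.4700, v = 833.7·(+0.08802)/0.92659 + 254.2 = 333.4001
M2: Pc = R·M2+t = (+0.33647, -0.03081, +0.94281); u = 658.9·(+0.33647)/0.94281 + 339.9 = 575.0499, v = 833.7·(-0.03081)/0.94281 + 254.2 = 226.9538
M3: Pc = R·M3+t = (+0.23269, -0.07522, +0.88461); u = 658.9·(+0.23269)/0.88461 + 339.9 = 513.2177, v = 833.7·(-0.07522)/0.88461 + 254.2 = 183.3055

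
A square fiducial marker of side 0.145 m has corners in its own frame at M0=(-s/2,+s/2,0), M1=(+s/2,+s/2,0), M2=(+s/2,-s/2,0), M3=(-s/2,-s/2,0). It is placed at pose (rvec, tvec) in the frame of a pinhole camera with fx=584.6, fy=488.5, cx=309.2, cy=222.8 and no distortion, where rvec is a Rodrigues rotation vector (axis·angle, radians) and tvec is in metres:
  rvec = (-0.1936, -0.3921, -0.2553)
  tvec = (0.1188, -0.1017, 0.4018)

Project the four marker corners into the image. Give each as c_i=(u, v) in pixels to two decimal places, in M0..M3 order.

Intrinsics K: fx=584.6, fy=488.5, cx=309.2, cy=222.8
Marker side s = 0.145 m; corners in marker frame (Z=0):
  M0 = (-0.0725, +0.0725, 0)
  M1 = (+0.0725, +0.0725, 0)
  M2 = (+0.0725, -0.0725, 0)
  M3 = (-0.0725, -0.0725, 0)
rvec = (-0.1936, -0.3921, -0.2553), |rvec| = θ = 0.50636 rad = 29.012°
Rodrigues: sinθ=0.48500, 1−cosθ=0.12548; R = I + sinθ·[k]× + (1−cosθ)·[k]×²:
    [+0.89286 +0.28168 -0.35137]
    [-0.20738 +0.94976 +0.23442]
    [+0.39975 -0.13644 +0.90641]
t = (0.1188, -0.1017, 0.4018) m
M0: Pc = R·M0+t = (+0.07449, -0.01781, +0.36293); u = 584.6·(+0.07449)/0.36293 + 309.2 = 429.1874, v = 488.5·(-0.01781)/0.36293 + 222.8 = 198.8308
M1: Pc = R·M1+t = (+0.20395, -0.04788, +0.42089); u = 584.6·(+0.20395)/0.42089 + 309.2 = 592.4846, v = 488.5·(-0.04788)/0.42089 + 222.8 = 167.2317
M2: Pc = R·M2+t = (+0.16311, -0.18559, +0.44067); u = 584.6·(+0.16311)/0.44067 + 309.2 = 525.5832, v = 488.5·(-0.18559)/0.44067 + 222.8 = 17.0653
M3: Pc = R·M3+t = (+0.03365, -0.15552, +0.38271); u = 584.6·(+0.03365)/0.38271 + 309.2 = 360.5950, v = 488.5·(-0.15552)/0.38271 + 222.8 = 24.2875

c0=(429.19, 198.83) c1=(592.48, 167.23) c2=(525.58, 17.07) c3=(360.60, 24.29)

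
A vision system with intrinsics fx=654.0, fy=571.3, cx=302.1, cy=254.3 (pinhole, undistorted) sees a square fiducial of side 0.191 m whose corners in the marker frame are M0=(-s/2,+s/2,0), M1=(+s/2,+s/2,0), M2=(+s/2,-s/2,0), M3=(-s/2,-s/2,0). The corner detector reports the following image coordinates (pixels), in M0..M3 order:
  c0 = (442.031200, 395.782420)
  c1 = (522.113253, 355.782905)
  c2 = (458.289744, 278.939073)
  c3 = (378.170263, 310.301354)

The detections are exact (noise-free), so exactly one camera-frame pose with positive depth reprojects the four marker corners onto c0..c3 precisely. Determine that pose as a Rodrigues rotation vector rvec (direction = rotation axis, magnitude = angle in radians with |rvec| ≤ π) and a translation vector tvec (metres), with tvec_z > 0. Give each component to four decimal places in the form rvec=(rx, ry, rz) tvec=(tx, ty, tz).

Intrinsics K: fx=654.0, fy=571.3, cx=302.1, cy=254.3
Marker side s = 0.191 m; corners in marker frame (Z=0):
  M0 = (-0.0955, +0.0955, 0)
  M1 = (+0.0955, +0.0955, 0)
  M2 = (+0.0955, -0.0955, 0)
  M3 = (-0.0955, -0.0955, 0)
Detected image corners:
  c0 = (442.031200, 395.782420) px
  c1 = (522.113253, 355.782905) px
  c2 = (458.289744, 278.939073) px
  c3 = (378.170263, 310.301354) px
Planar DLT: solve 8×8 A·h = b for H (H[2,2]=1):
  H  [+605.46867 +187.03179 +450.73530]
  H  [-47.53447 +314.41781 +333.22967]
  H  [+0.41339 -0.32704 +1.00000]
B = K⁻¹H; ‖b₁‖=0.884467, ‖b₂‖=0.884467; λ = 2/(‖b₁‖+‖b₂‖) = 1.130624, sign → tz>0 ⇒ λ=+1.130624
r₁ = λ·B[:,0] = (+0.83082,-0.30212,+0.46739); r₂ = λ·B[:,1] = (+0.49414,+0.78683,-0.36976)
r₃ = r₁×r₂ = (-0.25605,+0.53816,+0.80301); SVD([r₁ r₂ r₃]) → R = UVᵀ:
  R  [+0.83082 +0.49414 -0.25605]
  R  [-0.30212 +0.78683 +0.53816]
  R  [+0.46739 -0.36976 +0.80301]
t = (+0.25696, +0.15620, +1.13062) m
tr R = 2.420664; θ = arccos((tr R − 1)/2) = 0.780826 rad = 44.738°
axis k = ((R−Rᵀ)₃₂, (R−Rᵀ)₁₃, (R−Rᵀ)₂₁) / (2 sinθ) = (-0.644950, -0.513906, -0.565632)
rvec = θ·k = (-0.503594, -0.401271, -0.441661)

rvec=(-0.5036, -0.4013, -0.4417) tvec=(0.2570, 0.1562, 1.1306)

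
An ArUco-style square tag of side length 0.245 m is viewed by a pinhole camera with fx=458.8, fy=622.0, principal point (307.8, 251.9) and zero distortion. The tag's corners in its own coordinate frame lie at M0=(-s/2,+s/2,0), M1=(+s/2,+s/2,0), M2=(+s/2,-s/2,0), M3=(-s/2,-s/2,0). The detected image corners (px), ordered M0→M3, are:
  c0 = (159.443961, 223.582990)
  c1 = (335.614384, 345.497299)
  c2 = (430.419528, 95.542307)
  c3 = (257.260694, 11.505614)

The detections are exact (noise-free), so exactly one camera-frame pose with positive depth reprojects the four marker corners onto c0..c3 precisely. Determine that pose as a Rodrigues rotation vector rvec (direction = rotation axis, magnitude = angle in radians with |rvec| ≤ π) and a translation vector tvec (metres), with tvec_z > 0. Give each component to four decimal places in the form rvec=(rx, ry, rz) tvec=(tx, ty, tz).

rvec=(-0.2637, 0.2371, 0.4654) tvec=(-0.0187, -0.0811, 0.5536)

Intrinsics K: fx=458.8, fy=622.0, cx=307.8, cy=251.9
Marker side s = 0.245 m; corners in marker frame (Z=0):
  M0 = (-0.1225, +0.1225, 0)
  M1 = (+0.1225, +0.1225, 0)
  M2 = (+0.1225, -0.1225, 0)
  M3 = (-0.1225, -0.1225, 0)
Detected image corners:
  c0 = (159.443961, 223.582990) px
  c1 = (335.614384, 345.497299) px
  c2 = (430.419528, 95.542307) px
  c3 = (257.260694, 11.505614) px
Planar DLT: solve 8×8 A·h = b for H (H[2,2]=1):
  H  [+561.25743 -497.77980 +292.28764]
  H  [+330.42197 +878.45689 +160.81203]
  H  [-0.51201 -0.35270 +1.00000]
B = K⁻¹H; ‖b₁‖=1.806257, ‖b₂‖=1.806257; λ = 2/(‖b₁‖+‖b₂‖) = 0.553631, sign → tz>0 ⇒ λ=+0.553631
r₁ = λ·B[:,0] = (+0.86744,+0.40890,-0.28347); r₂ = λ·B[:,1] = (-0.46967,+0.86098,-0.19527)
r₃ = r₁×r₂ = (+0.16421,+0.30252,+0.93889); SVD([r₁ r₂ r₃]) → R = UVᵀ:
  R  [+0.86744 -0.46967 +0.16421]
  R  [+0.40890 +0.86098 +0.30252]
  R  [-0.28347 -0.19527 +0.93889]
t = (-0.01872, -0.08108, +0.55363) m
tr R = 2.667308; θ = arccos((tr R − 1)/2) = 0.585106 rad = 33.524°
axis k = ((R−Rᵀ)₃₂, (R−Rᵀ)₁₃, (R−Rᵀ)₂₁) / (2 sinθ) = (-0.450655, +0.405294, +0.795391)
rvec = θ·k = (-0.263681, +0.237140, +0.465388)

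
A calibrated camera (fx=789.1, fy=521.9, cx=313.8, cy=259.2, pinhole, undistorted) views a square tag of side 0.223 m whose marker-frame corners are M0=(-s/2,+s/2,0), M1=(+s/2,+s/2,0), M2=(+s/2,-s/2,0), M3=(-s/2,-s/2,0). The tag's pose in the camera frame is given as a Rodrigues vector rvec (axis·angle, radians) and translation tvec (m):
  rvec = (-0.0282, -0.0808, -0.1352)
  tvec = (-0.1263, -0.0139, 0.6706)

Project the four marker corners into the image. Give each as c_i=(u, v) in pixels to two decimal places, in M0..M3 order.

Intrinsics K: fx=789.1, fy=521.9, cx=313.8, cy=259.2
Marker side s = 0.223 m; corners in marker frame (Z=0):
  M0 = (-0.1115, +0.1115, 0)
  M1 = (+0.1115, +0.1115, 0)
  M2 = (+0.1115, -0.1115, 0)
  M3 = (-0.1115, -0.1115, 0)
rvec = (-0.0282, -0.0808, -0.1352), |rvec| = θ = 0.16001 rad = 9.168°
Rodrigues: sinθ=0.15933, 1−cosθ=0.01277; R = I + sinθ·[k]× + (1−cosθ)·[k]×²:
    [+0.98762 +0.13576 -0.07855]
    [-0.13349 +0.99048 +0.03353]
    [+0.08236 -0.02263 +0.99635]
t = (-0.1263, -0.0139, 0.6706) m
M0: Pc = R·M0+t = (-0.22128, +0.11142, +0.65889); u = 789.1·(-0.22128)/0.65889 + 313.8 = 48.7890, v = 521.9·(+0.11142)/0.65889 + 259.2 = 347.4562
M1: Pc = R·M1+t = (-0.00104, +0.08166, +0.67726); u = 789.1·(-0.00104)/0.67726 + 313.8 = 312.5850, v = 521.9·(+0.08166)/0.67726 + 259.2 = 322.1238
M2: Pc = R·M2+t = (-0.03132, -0.13922, +0.68231); u = 789.1·(-0.03132)/0.68231 + 313.8 = 277.5808, v = 521.9·(-0.13922)/0.68231 + 259.2 = 152.7077
M3: Pc = R·M3+t = (-0.25156, -0.10946, +0.66394); u = 789.1·(-0.25156)/0.66394 + 313.8 = 14.8216, v = 521.9·(-0.10946)/0.66394 + 259.2 = 173.1612

c0=(48.79, 347.46) c1=(312.59, 322.12) c2=(277.58, 152.71) c3=(14.82, 173.16)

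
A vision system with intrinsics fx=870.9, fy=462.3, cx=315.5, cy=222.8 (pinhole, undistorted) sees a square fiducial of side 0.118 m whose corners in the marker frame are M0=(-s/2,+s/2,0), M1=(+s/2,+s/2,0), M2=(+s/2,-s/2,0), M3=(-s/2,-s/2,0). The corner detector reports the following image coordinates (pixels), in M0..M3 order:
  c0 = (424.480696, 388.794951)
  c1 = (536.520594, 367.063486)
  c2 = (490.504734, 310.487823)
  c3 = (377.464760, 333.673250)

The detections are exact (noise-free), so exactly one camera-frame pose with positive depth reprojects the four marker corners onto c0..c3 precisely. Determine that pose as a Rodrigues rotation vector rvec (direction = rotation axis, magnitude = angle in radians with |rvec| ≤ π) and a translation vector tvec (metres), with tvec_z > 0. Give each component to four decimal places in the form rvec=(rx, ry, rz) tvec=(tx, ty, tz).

Intrinsics K: fx=870.9, fy=462.3, cx=315.5, cy=222.8
Marker side s = 0.118 m; corners in marker frame (Z=0):
  M0 = (-0.0590, +0.0590, 0)
  M1 = (+0.0590, +0.0590, 0)
  M2 = (+0.0590, -0.0590, 0)
  M3 = (-0.0590, -0.0590, 0)
Detected image corners:
  c0 = (424.480696, 388.794951) px
  c1 = (536.520594, 367.063486) px
  c2 = (490.504734, 310.487823) px
  c3 = (377.464760, 333.673250) px
Planar DLT: solve 8×8 A·h = b for H (H[2,2]=1):
  H  [+879.06385 +459.52376 +456.89675]
  H  [-247.39986 +523.20470 +350.34823]
  H  [-0.16321 +0.14277 +1.00000]
B = K⁻¹H; ‖b₁‖=1.173336, ‖b₂‖=1.173337; λ = 2/(‖b₁‖+‖b₂‖) = 0.852270, sign → tz>0 ⇒ λ=+0.852270
r₁ = λ·B[:,0] = (+0.91065,-0.38905,-0.13910); r₂ = λ·B[:,1] = (+0.40561,+0.90591,+0.12168)
r₃ = r₁×r₂ = (+0.07868,-0.16723,+0.98277); SVD([r₁ r₂ r₃]) → R = UVᵀ:
  R  [+0.91065 +0.40561 +0.07868]
  R  [-0.38905 +0.90591 -0.16723]
  R  [-0.13910 +0.12168 +0.98277]
t = (+0.13837, +0.23514, +0.85227) m
tr R = 2.799336; θ = arccos((tr R − 1)/2) = 0.451788 rad = 25.886°
axis k = ((R−Rᵀ)₃₂, (R−Rᵀ)₁₃, (R−Rᵀ)₂₁) / (2 sinθ) = (+0.330879, +0.249417, -0.910115)
rvec = θ·k = (+0.149487, +0.112684, -0.411179)

rvec=(0.1495, 0.1127, -0.4112) tvec=(0.1384, 0.2351, 0.8523)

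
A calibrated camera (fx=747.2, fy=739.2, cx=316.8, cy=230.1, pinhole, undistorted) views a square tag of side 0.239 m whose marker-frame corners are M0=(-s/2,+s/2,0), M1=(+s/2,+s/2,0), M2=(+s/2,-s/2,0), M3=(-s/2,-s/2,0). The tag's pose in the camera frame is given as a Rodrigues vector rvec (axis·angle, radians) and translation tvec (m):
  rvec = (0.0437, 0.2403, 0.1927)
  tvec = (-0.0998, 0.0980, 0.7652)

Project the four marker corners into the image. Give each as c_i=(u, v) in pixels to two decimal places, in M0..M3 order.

c0=(96.88, 407.24) c1=(308.82, 466.61) c2=(353.79, 234.25) c3=(134.40, 190.12)

Intrinsics K: fx=747.2, fy=739.2, cx=316.8, cy=230.1
Marker side s = 0.239 m; corners in marker frame (Z=0):
  M0 = (-0.1195, +0.1195, 0)
  M1 = (+0.1195, +0.1195, 0)
  M2 = (+0.1195, -0.1195, 0)
  M3 = (-0.1195, -0.1195, 0)
rvec = (0.0437, 0.2403, 0.1927), |rvec| = θ = 0.31111 rad = 17.825°
Rodrigues: sinθ=0.30611, 1−cosθ=0.04800; R = I + sinθ·[k]× + (1−cosθ)·[k]×²:
    [+0.95294 -0.18440 +0.24062]
    [+0.19481 +0.98064 -0.02003]
    [-0.23227 +0.06597 +0.97041]
t = (-0.0998, 0.0980, 0.7652) m
M0: Pc = R·M0+t = (-0.23571, +0.19191, +0.80084); u = 747.2·(-0.23571)/0.80084 + 316.8 = 96.8753, v = 739.2·(+0.19191)/0.80084 + 230.1 = 407.2351
M1: Pc = R·M1+t = (-0.00796, +0.23847, +0.74533); u = 747.2·(-0.00796)/0.74533 + 316.8 = 308.8211, v = 739.2·(+0.23847)/0.74533 + 230.1 = 466.6060
M2: Pc = R·M2+t = (+0.03611, +0.00409, +0.72956); u = 747.2·(+0.03611)/0.72956 + 316.8 = 353.7853, v = 739.2·(+0.00409)/0.72956 + 230.1 = 234.2485
M3: Pc = R·M3+t = (-0.19164, -0.04247, +0.78507); u = 747.2·(-0.19164)/0.78507 + 316.8 = 134.4039, v = 739.2·(-0.04247)/0.78507 + 230.1 = 190.1151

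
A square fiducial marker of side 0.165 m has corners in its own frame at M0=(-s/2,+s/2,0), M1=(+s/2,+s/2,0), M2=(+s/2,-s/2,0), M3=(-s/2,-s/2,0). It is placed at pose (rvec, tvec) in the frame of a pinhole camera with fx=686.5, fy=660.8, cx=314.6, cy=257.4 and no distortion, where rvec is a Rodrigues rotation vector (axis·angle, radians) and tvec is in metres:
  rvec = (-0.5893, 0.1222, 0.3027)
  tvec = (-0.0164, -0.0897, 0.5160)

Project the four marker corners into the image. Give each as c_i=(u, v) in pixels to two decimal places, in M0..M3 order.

c0=(145.17, 196.71) c1=(368.62, 251.08) c2=(425.64, 93.76) c3=(232.74, 56.59)

Intrinsics K: fx=686.5, fy=660.8, cx=314.6, cy=257.4
Marker side s = 0.165 m; corners in marker frame (Z=0):
  M0 = (-0.0825, +0.0825, 0)
  M1 = (+0.0825, +0.0825, 0)
  M2 = (+0.0825, -0.0825, 0)
  M3 = (-0.0825, -0.0825, 0)
rvec = (-0.5893, 0.1222, 0.3027), |rvec| = θ = 0.67367 rad = 38.599°
Rodrigues: sinθ=0.62386, 1−cosθ=0.21846; R = I + sinθ·[k]× + (1−cosθ)·[k]×²:
    [+0.94870 -0.31498 +0.02730]
    [+0.24565 +0.78872 +0.56353]
    [-0.19903 -0.52792 +0.82564]
t = (-0.0164, -0.0897, 0.5160) m
M0: Pc = R·M0+t = (-0.12065, -0.04490, +0.48887); u = 686.5·(-0.12065)/0.48887 + 314.6 = 145.1691, v = 660.8·(-0.04490)/0.48887 + 257.4 = 196.7133
M1: Pc = R·M1+t = (+0.03588, -0.00436, +0.45603); u = 686.5·(+0.03588)/0.45603 + 314.6 = 368.6167, v = 660.8·(-0.00436)/0.45603 + 257.4 = 251.0766
M2: Pc = R·M2+t = (+0.08785, -0.13450, +0.54313); u = 686.5·(+0.08785)/0.54313 + 314.6 = 425.6444, v = 660.8·(-0.13450)/0.54313 + 257.4 = 93.7573
M3: Pc = R·M3+t = (-0.06868, -0.17504, +0.57597); u = 686.5·(-0.06868)/0.57597 + 314.6 = 232.7382, v = 660.8·(-0.17504)/0.57597 + 257.4 = 56.5855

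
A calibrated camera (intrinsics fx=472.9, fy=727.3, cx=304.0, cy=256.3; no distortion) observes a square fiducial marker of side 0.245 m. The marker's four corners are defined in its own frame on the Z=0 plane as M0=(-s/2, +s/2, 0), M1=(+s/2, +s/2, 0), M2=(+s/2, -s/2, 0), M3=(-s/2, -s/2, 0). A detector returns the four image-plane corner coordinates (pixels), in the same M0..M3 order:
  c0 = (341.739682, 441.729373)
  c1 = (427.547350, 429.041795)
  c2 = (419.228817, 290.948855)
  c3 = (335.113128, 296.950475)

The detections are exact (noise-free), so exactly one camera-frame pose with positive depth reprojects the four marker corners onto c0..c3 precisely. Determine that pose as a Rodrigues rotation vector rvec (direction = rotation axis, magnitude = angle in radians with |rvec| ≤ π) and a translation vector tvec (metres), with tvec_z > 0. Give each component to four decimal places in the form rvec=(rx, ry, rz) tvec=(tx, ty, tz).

Intrinsics K: fx=472.9, fy=727.3, cx=304.0, cy=256.3
Marker side s = 0.245 m; corners in marker frame (Z=0):
  M0 = (-0.1225, +0.1225, 0)
  M1 = (+0.1225, +0.1225, 0)
  M2 = (+0.1225, -0.1225, 0)
  M3 = (-0.1225, -0.1225, 0)
Detected image corners:
  c0 = (341.739682, 441.729373) px
  c1 = (427.547350, 429.041795) px
  c2 = (419.228817, 290.948855) px
  c3 = (335.113128, 296.950475) px
Planar DLT: solve 8×8 A·h = b for H (H[2,2]=1):
  H  [+417.77751 -6.63045 +381.83302]
  H  [+30.02995 +541.35463 +363.71463]
  H  [+0.18649 -0.09769 +1.00000]
B = K⁻¹H; ‖b₁‖=0.786376, ‖b₂‖=0.786376; λ = 2/(‖b₁‖+‖b₂‖) = 1.271656, sign → tz>0 ⇒ λ=+1.271656
r₁ = λ·B[:,0] = (+0.97098,-0.03107,+0.23715); r₂ = λ·B[:,1] = (+0.06203,+0.99031,-0.12422)
r₃ = r₁×r₂ = (-0.23100,+0.13533,+0.96350); SVD([r₁ r₂ r₃]) → R = UVᵀ:
  R  [+0.97098 +0.06203 -0.23100]
  R  [-0.03107 +0.99031 +0.13533]
  R  [+0.23715 -0.12422 +0.96350]
t = (+0.20930, +0.18781, +1.27166) m
tr R = 2.924786; θ = arccos((tr R − 1)/2) = 0.275119 rad = 15.763°
axis k = ((R−Rᵀ)₃₂, (R−Rᵀ)₁₃, (R−Rᵀ)₂₁) / (2 sinθ) = (-0.477711, -0.861647, -0.171341)
rvec = θ·k = (-0.131427, -0.237056, -0.047139)

rvec=(-0.1314, -0.2371, -0.0471) tvec=(0.2093, 0.1878, 1.2717)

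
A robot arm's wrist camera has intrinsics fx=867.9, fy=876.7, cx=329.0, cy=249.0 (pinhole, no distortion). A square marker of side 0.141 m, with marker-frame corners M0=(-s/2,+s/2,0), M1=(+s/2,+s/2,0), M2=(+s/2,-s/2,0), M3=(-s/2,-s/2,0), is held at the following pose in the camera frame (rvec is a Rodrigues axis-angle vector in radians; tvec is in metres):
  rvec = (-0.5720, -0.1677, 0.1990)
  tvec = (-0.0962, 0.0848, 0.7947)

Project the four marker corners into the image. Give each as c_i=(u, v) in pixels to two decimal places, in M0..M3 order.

c0=(127.01, 397.01) c1=(285.93, 431.90) c2=(310.26, 294.05) c3=(166.70, 260.05)

Intrinsics K: fx=867.9, fy=876.7, cx=329.0, cy=249.0
Marker side s = 0.141 m; corners in marker frame (Z=0):
  M0 = (-0.0705, +0.0705, 0)
  M1 = (+0.0705, +0.0705, 0)
  M2 = (+0.0705, -0.0705, 0)
  M3 = (-0.0705, -0.0705, 0)
rvec = (-0.5720, -0.1677, 0.1990), |rvec| = θ = 0.62842 rad = 36.006°
Rodrigues: sinθ=0.58787, 1−cosθ=0.19104; R = I + sinθ·[k]× + (1−cosθ)·[k]×²:
    [+0.96724 -0.13975 -0.21194]
    [+0.23256 +0.82256 +0.51894]
    [+0.10181 -0.55123 +0.82812]
t = (-0.0962, 0.0848, 0.7947) m
M0: Pc = R·M0+t = (-0.17424, +0.12640, +0.74866); u = 867.9·(-0.17424)/0.74866 + 329.0 = 127.0053, v = 876.7·(+0.12640)/0.74866 + 249.0 = 397.0118
M1: Pc = R·M1+t = (-0.03786, +0.15919, +0.76302); u = 867.9·(-0.03786)/0.76302 + 329.0 = 285.9330, v = 876.7·(+0.15919)/0.76302 + 249.0 = 431.9041
M2: Pc = R·M2+t = (-0.01816, +0.04320, +0.84074); u = 867.9·(-0.01816)/0.84074 + 329.0 = 310.2563, v = 876.7·(+0.04320)/0.84074 + 249.0 = 294.0529
M3: Pc = R·M3+t = (-0.15454, +0.01041, +0.82638); u = 867.9·(-0.15454)/0.82638 + 329.0 = 166.6987, v = 876.7·(+0.01041)/0.82638 + 249.0 = 260.0476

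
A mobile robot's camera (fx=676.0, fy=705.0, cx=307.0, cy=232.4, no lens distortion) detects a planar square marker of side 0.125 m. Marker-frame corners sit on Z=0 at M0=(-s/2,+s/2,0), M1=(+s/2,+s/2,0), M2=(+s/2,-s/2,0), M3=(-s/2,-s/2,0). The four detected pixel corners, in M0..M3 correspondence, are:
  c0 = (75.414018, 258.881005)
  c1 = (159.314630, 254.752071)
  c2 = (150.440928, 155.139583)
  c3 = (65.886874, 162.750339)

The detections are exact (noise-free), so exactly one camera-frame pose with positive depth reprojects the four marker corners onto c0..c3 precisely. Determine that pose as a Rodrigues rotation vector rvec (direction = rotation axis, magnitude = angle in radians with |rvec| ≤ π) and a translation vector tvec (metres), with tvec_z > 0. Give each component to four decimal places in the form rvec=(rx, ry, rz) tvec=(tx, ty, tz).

rvec=(0.0921, 0.2508, -0.0632) tvec=(-0.2589, -0.0308, 0.8977)

Intrinsics K: fx=676.0, fy=705.0, cx=307.0, cy=232.4
Marker side s = 0.125 m; corners in marker frame (Z=0):
  M0 = (-0.0625, +0.0625, 0)
  M1 = (+0.0625, +0.0625, 0)
  M2 = (+0.0625, -0.0625, 0)
  M3 = (-0.0625, -0.0625, 0)
Detected image corners:
  c0 = (75.414018, 258.881005) px
  c1 = (159.314630, 254.752071) px
  c2 = (150.440928, 155.139583) px
  c3 = (65.886874, 162.750339) px
Planar DLT: solve 8×8 A·h = b for H (H[2,2]=1):
  H  [+642.33640 +84.08489 +112.05622]
  H  [-104.88792 +801.96834 +208.21499]
  H  [-0.27905 +0.09255 +1.00000]
B = K⁻¹H; ‖b₁‖=1.113946, ‖b₂‖=1.113946; λ = 2/(‖b₁‖+‖b₂‖) = 0.897709, sign → tz>0 ⇒ λ=+0.897709
r₁ = λ·B[:,0] = (+0.96677,-0.05098,-0.25051); r₂ = λ·B[:,1] = (+0.07393,+0.99380,+0.08308)
r₃ = r₁×r₂ = (+0.24472,-0.09884,+0.96454); SVD([r₁ r₂ r₃]) → R = UVᵀ:
  R  [+0.96677 +0.07393 +0.24472]
  R  [-0.05098 +0.99380 -0.09884]
  R  [-0.25051 +0.08308 +0.96454]
t = (-0.25888, -0.03080, +0.89771) m
tr R = 2.925111; θ = arccos((tr R − 1)/2) = 0.274520 rad = 15.729°
axis k = ((R−Rᵀ)₃₂, (R−Rᵀ)₁₃, (R−Rᵀ)₂₁) / (2 sinθ) = (+0.335540, +0.913418, -0.230393)
rvec = θ·k = (+0.092112, +0.250751, -0.063247)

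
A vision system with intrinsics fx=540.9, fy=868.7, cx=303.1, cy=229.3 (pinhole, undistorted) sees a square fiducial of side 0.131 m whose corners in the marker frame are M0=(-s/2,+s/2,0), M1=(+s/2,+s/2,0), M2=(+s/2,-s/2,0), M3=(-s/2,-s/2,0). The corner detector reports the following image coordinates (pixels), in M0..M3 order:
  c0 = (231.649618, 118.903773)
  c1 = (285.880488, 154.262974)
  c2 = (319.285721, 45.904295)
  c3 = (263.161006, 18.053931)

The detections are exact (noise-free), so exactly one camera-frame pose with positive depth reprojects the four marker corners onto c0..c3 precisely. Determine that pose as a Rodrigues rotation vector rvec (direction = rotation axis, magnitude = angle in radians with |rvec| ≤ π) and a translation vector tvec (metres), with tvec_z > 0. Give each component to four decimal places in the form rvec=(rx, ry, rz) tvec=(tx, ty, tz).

Intrinsics K: fx=540.9, fy=868.7, cx=303.1, cy=229.3
Marker side s = 0.131 m; corners in marker frame (Z=0):
  M0 = (-0.0655, +0.0655, 0)
  M1 = (+0.0655, +0.0655, 0)
  M2 = (+0.0655, -0.0655, 0)
  M3 = (-0.0655, -0.0655, 0)
Detected image corners:
  c0 = (231.649618, 118.903773) px
  c1 = (285.880488, 154.262974) px
  c2 = (319.285721, 45.904295) px
  c3 = (263.161006, 18.053931) px
Planar DLT: solve 8×8 A·h = b for H (H[2,2]=1):
  H  [+274.79833 -261.60916 +274.08643]
  H  [+196.28317 +793.18850 +83.55459]
  H  [-0.53249 -0.05123 +1.00000]
B = K⁻¹H; ‖b₁‖=1.033531, ‖b₂‖=1.033531; λ = 2/(‖b₁‖+‖b₂‖) = 0.967557, sign → tz>0 ⇒ λ=+0.967557
r₁ = λ·B[:,0] = (+0.78026,+0.35461,-0.51521); r₂ = λ·B[:,1] = (-0.44019,+0.89654,-0.04957)
r₃ = r₁×r₂ = (+0.44433,+0.26547,+0.85563); SVD([r₁ r₂ r₃]) → R = UVᵀ:
  R  [+0.78026 -0.44019 +0.44433]
  R  [+0.35461 +0.89654 +0.26547]
  R  [-0.51521 -0.04957 +0.85563]
t = (-0.05190, -0.16233, +0.96756) m
tr R = 2.532427; θ = arccos((tr R − 1)/2) = 0.697869 rad = 39.985°
axis k = ((R−Rᵀ)₃₂, (R−Rᵀ)₁₃, (R−Rᵀ)₂₁) / (2 sinθ) = (-0.245129, +0.746622, +0.618440)
rvec = θ·k = (-0.171068, +0.521044, +0.431590)

rvec=(-0.1711, 0.5210, 0.4316) tvec=(-0.0519, -0.1623, 0.9676)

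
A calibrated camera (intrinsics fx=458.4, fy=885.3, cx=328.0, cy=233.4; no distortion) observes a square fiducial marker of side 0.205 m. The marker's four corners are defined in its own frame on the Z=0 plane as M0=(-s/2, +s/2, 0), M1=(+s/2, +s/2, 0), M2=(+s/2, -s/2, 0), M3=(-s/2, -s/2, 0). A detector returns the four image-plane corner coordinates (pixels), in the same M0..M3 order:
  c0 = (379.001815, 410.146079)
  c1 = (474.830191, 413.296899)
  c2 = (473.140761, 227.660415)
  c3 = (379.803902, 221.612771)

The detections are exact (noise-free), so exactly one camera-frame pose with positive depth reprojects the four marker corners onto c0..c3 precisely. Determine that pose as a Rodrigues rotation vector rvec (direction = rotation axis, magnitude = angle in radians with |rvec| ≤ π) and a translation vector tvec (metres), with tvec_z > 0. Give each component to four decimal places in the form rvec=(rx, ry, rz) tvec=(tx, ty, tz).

Intrinsics K: fx=458.4, fy=885.3, cx=328.0, cy=233.4
Marker side s = 0.205 m; corners in marker frame (Z=0):
  M0 = (-0.1025, +0.1025, 0)
  M1 = (+0.1025, +0.1025, 0)
  M2 = (+0.1025, -0.1025, 0)
  M3 = (-0.1025, -0.1025, 0)
Detected image corners:
  c0 = (379.001815, 410.146079) px
  c1 = (474.830191, 413.296899) px
  c2 = (473.140761, 227.660415) px
  c3 = (379.803902, 221.612771) px
Planar DLT: solve 8×8 A·h = b for H (H[2,2]=1):
  H  [+494.87909 -52.77389 +427.07272]
  H  [+47.56923 +871.54921 +316.96199]
  H  [+0.07870 -0.12887 +1.00000]
B = K⁻¹H; ‖b₁‖=1.026819, ‖b₂‖=1.026819; λ = 2/(‖b₁‖+‖b₂‖) = 0.973882, sign → tz>0 ⇒ λ=+0.973882
r₁ = λ·B[:,0] = (+0.99654,+0.03212,+0.07664); r₂ = λ·B[:,1] = (-0.02232,+0.99184,-0.12550)
r₃ = r₁×r₂ = (-0.08005,+0.12336,+0.98913); SVD([r₁ r₂ r₃]) → R = UVᵀ:
  R  [+0.99654 -0.02232 -0.08005]
  R  [+0.03212 +0.99184 +0.12336]
  R  [+0.07664 -0.12550 +0.98913]
t = (+0.21048, +0.09192, +0.97388) m
tr R = 2.977512; θ = arccos((tr R − 1)/2) = 0.150102 rad = 8.600°
axis k = ((R−Rᵀ)₃₂, (R−Rᵀ)₁₃, (R−Rᵀ)₂₁) / (2 sinθ) = (-0.832087, -0.523925, +0.182029)
rvec = θ·k = (-0.124898, -0.078642, +0.027323)

rvec=(-0.1249, -0.0786, 0.0273) tvec=(0.2105, 0.0919, 0.9739)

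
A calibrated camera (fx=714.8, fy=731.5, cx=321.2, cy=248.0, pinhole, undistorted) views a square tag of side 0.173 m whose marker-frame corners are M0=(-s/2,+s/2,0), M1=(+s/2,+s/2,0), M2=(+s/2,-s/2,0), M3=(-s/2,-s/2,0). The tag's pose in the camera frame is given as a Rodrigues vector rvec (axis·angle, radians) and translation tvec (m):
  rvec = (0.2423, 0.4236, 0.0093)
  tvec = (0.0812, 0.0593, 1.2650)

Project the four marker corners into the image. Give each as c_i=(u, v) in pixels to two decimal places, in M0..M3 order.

Intrinsics K: fx=714.8, fy=731.5, cx=321.2, cy=248.0
Marker side s = 0.173 m; corners in marker frame (Z=0):
  M0 = (-0.0865, +0.0865, 0)
  M1 = (+0.0865, +0.0865, 0)
  M2 = (+0.0865, -0.0865, 0)
  M3 = (-0.0865, -0.0865, 0)
rvec = (0.2423, 0.4236, 0.0093), |rvec| = θ = 0.48809 rad = 27.966°
Rodrigues: sinθ=0.46894, 1−cosθ=0.11677; R = I + sinθ·[k]× + (1−cosθ)·[k]×²:
    [+0.91201 +0.04137 +0.40808]
    [+0.05924 +0.97118 -0.23086]
    [-0.40588 +0.23472 +0.88327]
t = (0.0812, 0.0593, 1.2650) m
M0: Pc = R·M0+t = (+0.00589, +0.13818, +1.32041); u = 714.8·(+0.00589)/1.32041 + 321.2 = 324.3887, v = 731.5·(+0.13818)/1.32041 + 248.0 = 324.5523
M1: Pc = R·M1+t = (+0.16367, +0.14843, +1.25020); u = 714.8·(+0.16367)/1.25020 + 321.2 = 414.7769, v = 731.5·(+0.14843)/1.25020 + 248.0 = 334.8487
M2: Pc = R·M2+t = (+0.15651, -0.01958, +1.20959); u = 714.8·(+0.15651)/1.20959 + 321.2 = 413.6886, v = 731.5·(-0.01958)/1.20959 + 248.0 = 236.1574
M3: Pc = R·M3+t = (-0.00127, -0.02983, +1.27980); u = 714.8·(-0.00127)/1.27980 + 321.2 = 320.4922, v = 731.5·(-0.02983)/1.27980 + 248.0 = 230.9490

c0=(324.39, 324.55) c1=(414.78, 334.85) c2=(413.69, 236.16) c3=(320.49, 230.95)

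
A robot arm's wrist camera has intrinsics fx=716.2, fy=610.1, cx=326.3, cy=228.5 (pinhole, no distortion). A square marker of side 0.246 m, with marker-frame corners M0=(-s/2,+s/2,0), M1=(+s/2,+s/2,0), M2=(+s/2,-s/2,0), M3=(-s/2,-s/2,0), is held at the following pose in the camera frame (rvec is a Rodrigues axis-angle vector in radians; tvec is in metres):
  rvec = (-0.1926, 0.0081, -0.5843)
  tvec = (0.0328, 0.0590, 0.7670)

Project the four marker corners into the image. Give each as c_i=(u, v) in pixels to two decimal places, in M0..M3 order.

Intrinsics K: fx=716.2, fy=610.1, cx=326.3, cy=228.5
Marker side s = 0.246 m; corners in marker frame (Z=0):
  M0 = (-0.1230, +0.1230, 0)
  M1 = (+0.1230, +0.1230, 0)
  M2 = (+0.1230, -0.1230, 0)
  M3 = (-0.1230, -0.1230, 0)
rvec = (-0.1926, 0.0081, -0.5843), |rvec| = θ = 0.61528 rad = 35.253°
Rodrigues: sinθ=0.57719, 1−cosθ=0.18339; R = I + sinθ·[k]× + (1−cosθ)·[k]×²:
    [+0.83458 +0.54737 +0.06211]
    [-0.54888 +0.81664 +0.17838]
    [+0.04692 -0.18297 +0.98200]
t = (0.0328, 0.0590, 0.7670) m
M0: Pc = R·M0+t = (-0.00253, +0.22696, +0.73872); u = 716.2·(-0.00253)/0.73872 + 326.3 = 323.8499, v = 610.1·(+0.22696)/0.73872 + 228.5 = 415.9423
M1: Pc = R·M1+t = (+0.20278, +0.09193, +0.75027); u = 716.2·(+0.20278)/0.75027 + 326.3 = 519.8730, v = 610.1·(+0.09193)/0.75027 + 228.5 = 303.2595
M2: Pc = R·M2+t = (+0.06813, -0.10896, +0.79528); u = 716.2·(+0.06813)/0.79528 + 326.3 = 387.6532, v = 610.1·(-0.10896)/0.79528 + 228.5 = 144.9110
M3: Pc = R·M3+t = (-0.13718, +0.02607, +0.78373); u = 716.2·(-0.13718)/0.78373 + 326.3 = 200.9407, v = 610.1·(+0.02607)/0.78373 + 228.5 = 248.7904

c0=(323.85, 415.94) c1=(519.87, 303.26) c2=(387.65, 144.91) c3=(200.94, 248.79)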